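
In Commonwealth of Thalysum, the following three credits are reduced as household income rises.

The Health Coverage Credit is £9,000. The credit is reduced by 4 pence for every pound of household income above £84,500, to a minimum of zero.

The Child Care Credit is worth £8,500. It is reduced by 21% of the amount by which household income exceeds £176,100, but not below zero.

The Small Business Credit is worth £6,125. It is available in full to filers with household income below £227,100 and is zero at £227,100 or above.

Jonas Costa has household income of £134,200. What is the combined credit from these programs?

£21,637

Health Coverage Credit: 4% of the £49,700 excess over £84,500 is £1,988; credit = £9,000 − £1,988 = £7,012.
Child Care Credit: £134,200 is at or below the £176,100 threshold, so the full £8,500 applies.
Small Business Credit: £134,200 is below the £227,100 cutoff, so the full £6,125 applies.
Total: £7,012 + £8,500 + £6,125 = £21,637.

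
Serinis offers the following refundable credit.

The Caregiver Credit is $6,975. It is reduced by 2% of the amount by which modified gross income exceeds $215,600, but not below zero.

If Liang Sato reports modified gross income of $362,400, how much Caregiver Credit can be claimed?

$4,039

Caregiver Credit: 2% of the $146,800 excess over $215,600 is $2,936; credit = $6,975 − $2,936 = $4,039.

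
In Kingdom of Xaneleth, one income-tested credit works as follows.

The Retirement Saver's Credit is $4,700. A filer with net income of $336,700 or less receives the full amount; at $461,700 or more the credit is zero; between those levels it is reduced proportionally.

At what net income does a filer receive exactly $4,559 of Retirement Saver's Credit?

$4,559 is 4,559/4,700 of the full $4,700, so 141/4,700 of the $125,000 range has been used: income = $336,700 + $125,000 × 141/4,700 = $340,450.

$340,450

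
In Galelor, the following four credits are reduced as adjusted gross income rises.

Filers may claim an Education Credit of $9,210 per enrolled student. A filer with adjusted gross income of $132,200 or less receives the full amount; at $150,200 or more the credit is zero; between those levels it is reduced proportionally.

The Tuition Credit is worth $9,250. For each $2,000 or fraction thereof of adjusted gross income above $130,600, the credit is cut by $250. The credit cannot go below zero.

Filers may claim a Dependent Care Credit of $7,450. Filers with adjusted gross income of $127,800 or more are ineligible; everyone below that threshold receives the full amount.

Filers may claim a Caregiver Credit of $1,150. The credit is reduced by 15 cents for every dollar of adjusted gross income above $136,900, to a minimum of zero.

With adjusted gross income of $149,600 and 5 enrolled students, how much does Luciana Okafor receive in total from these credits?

Education Credit: base = 5 × $9,210 = $46,050. $149,600 is $17,400 into a $18,000 phase-out range, leaving 600/18,000 of the credit: $46,050 × 600/18,000 = $1,535.
Tuition Credit: income exceeds $130,600 by $19,000, which is 10 full-or-partial $2,000 increments; reduction = 10 × $250 = $2,500, leaving $6,750.
Dependent Care Credit: $149,600 meets or exceeds the $127,800 cutoff, so the credit is $0.
Caregiver Credit: 15% of the $12,700 excess over $136,900 is $1,905 ≥ base, so the credit is $0.
Total: $1,535 + $6,750 + $0 + $0 = $8,285.

$8,285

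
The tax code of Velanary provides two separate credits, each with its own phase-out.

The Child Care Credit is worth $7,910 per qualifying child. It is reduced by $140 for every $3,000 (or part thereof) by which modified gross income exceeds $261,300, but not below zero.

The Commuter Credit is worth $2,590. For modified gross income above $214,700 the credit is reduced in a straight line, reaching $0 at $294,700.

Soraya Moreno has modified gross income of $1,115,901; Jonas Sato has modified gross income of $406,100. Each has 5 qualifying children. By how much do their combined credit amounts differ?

Soraya ($1,115,901): Child Care Credit: base = 5 × $7,910 = $39,550. income exceeds $261,300 by $854,601 → 285 increments × $140 = $39,900 ≥ base, so the credit is $0. Commuter Credit: $1,115,901 is at or above $294,700, so the credit is $0. total $0 + $0 = $0
Jonas ($406,100): Child Care Credit: base = 5 × $7,910 = $39,550. income exceeds $261,300 by $144,800, which is 49 full-or-partial $3,000 increments; reduction = 49 × $140 = $6,860, leaving $32,690. Commuter Credit: $406,100 is at or above $294,700, so the credit is $0. total $32,690 + $0 = $32,690
Difference: |$0 − $32,690| = $32,690.

$32,690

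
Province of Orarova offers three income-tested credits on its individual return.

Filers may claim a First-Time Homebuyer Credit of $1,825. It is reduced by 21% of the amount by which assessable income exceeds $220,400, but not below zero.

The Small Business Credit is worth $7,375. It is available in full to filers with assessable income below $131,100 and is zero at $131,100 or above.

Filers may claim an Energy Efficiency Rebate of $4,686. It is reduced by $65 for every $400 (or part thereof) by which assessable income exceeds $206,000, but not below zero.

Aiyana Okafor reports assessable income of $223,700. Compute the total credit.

First-Time Homebuyer Credit: 21% of the $3,300 excess over $220,400 is $693; credit = $1,825 − $693 = $1,132.
Small Business Credit: $223,700 meets or exceeds the $131,100 cutoff, so the credit is $0.
Energy Efficiency Rebate: income exceeds $206,000 by $17,700, which is 45 full-or-partial $400 increments; reduction = 45 × $65 = $2,925, leaving $1,761.
Total: $1,132 + $0 + $1,761 = $2,893.

$2,893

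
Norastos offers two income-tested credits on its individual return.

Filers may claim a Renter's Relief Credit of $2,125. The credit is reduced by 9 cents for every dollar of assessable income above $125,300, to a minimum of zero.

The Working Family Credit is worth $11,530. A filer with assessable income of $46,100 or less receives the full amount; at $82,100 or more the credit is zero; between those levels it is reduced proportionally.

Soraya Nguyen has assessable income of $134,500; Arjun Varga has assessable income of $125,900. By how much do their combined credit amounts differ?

$774

Soraya ($134,500): Renter's Relief Credit: 9% of the $9,200 excess over $125,300 is $828; credit = $2,125 − $828 = $1,297. Working Family Credit: $134,500 is at or above $82,100, so the credit is $0. total $1,297 + $0 = $1,297
Arjun ($125,900): Renter's Relief Credit: 9% of the $600 excess over $125,300 is $54; credit = $2,125 − $54 = $2,071. Working Family Credit: $125,900 is at or above $82,100, so the credit is $0. total $2,071 + $0 = $2,071
Difference: |$1,297 − $2,071| = $774.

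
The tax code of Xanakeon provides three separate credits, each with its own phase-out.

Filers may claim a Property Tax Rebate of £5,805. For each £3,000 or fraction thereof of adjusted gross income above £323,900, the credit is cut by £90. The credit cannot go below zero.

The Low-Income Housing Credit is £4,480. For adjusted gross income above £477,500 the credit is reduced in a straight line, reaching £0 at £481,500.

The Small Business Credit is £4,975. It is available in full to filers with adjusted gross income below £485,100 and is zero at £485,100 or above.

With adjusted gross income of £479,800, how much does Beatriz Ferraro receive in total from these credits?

£8,004

Property Tax Rebate: income exceeds £323,900 by £155,900, which is 52 full-or-partial £3,000 increments; reduction = 52 × £90 = £4,680, leaving £1,125.
Low-Income Housing Credit: £479,800 is £2,300 into a £4,000 phase-out range, leaving 1,700/4,000 of the credit: £4,480 × 1,700/4,000 = £1,904.
Small Business Credit: £479,800 is below the £485,100 cutoff, so the full £4,975 applies.
Total: £1,125 + £1,904 + £4,975 = £8,004.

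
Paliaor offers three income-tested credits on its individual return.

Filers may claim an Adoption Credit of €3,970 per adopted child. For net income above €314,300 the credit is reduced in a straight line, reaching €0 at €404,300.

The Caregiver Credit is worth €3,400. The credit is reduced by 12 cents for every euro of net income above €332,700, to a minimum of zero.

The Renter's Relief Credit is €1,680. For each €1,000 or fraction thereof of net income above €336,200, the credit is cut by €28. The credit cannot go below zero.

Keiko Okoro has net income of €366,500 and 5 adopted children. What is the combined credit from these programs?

€9,149

Adoption Credit: base = 5 × €3,970 = €19,850. €366,500 is €52,200 into a €90,000 phase-out range, leaving 37,800/90,000 of the credit: €19,850 × 37,800/90,000 = €8,337.
Caregiver Credit: 12% of the €33,800 excess over €332,700 is €4,056 ≥ base, so the credit is €0.
Renter's Relief Credit: income exceeds €336,200 by €30,300, which is 31 full-or-partial €1,000 increments; reduction = 31 × €28 = €868, leaving €812.
Total: €8,337 + €0 + €812 = €9,149.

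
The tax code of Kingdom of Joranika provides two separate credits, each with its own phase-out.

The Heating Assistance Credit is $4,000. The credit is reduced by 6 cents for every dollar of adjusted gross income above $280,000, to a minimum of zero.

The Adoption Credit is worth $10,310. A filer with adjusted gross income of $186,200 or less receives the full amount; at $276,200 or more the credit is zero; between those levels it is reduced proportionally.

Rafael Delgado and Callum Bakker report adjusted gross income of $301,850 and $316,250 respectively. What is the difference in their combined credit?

Rafael ($301,850): Heating Assistance Credit: 6% of the $21,850 excess over $280,000 is $1,311; credit = $4,000 − $1,311 = $2,689. Adoption Credit: $301,850 is at or above $276,200, so the credit is $0. total $2,689 + $0 = $2,689
Callum ($316,250): Heating Assistance Credit: 6% of the $36,250 excess over $280,000 is $2,175; credit = $4,000 − $2,175 = $1,825. Adoption Credit: $316,250 is at or above $276,200, so the credit is $0. total $1,825 + $0 = $1,825
Difference: |$2,689 − $1,825| = $864.

$864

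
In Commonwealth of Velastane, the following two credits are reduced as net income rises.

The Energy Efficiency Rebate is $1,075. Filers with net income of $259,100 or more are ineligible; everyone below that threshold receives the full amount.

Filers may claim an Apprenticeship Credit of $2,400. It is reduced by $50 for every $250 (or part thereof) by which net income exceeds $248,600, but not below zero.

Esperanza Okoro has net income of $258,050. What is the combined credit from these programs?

Energy Efficiency Rebate: $258,050 is below the $259,100 cutoff, so the full $1,075 applies.
Apprenticeship Credit: income exceeds $248,600 by $9,450, which is 38 full-or-partial $250 increments; reduction = 38 × $50 = $1,900, leaving $500.
Total: $1,075 + $500 = $1,575.

$1,575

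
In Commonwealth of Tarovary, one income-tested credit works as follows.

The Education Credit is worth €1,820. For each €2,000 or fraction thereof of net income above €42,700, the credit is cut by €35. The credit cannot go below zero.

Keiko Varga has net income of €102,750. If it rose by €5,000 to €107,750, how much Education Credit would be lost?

€70

At €102,750 — income exceeds €42,700 by €60,050, which is 31 full-or-partial €2,000 increments; reduction = 31 × €35 = €1,085, leaving €735.
At €107,750 — income exceeds €42,700 by €65,050, which is 33 full-or-partial €2,000 increments; reduction = 33 × €35 = €1,155, leaving €665.
Lost: €735 − €665 = €70.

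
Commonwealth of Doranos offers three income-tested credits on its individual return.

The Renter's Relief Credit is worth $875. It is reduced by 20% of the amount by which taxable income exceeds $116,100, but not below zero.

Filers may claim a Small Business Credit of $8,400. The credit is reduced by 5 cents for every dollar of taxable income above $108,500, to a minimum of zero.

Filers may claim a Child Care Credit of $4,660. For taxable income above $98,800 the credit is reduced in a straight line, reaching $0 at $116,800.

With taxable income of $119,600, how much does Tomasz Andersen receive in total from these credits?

Renter's Relief Credit: 20% of the $3,500 excess over $116,100 is $700; credit = $875 − $700 = $175.
Small Business Credit: 5% of the $11,100 excess over $108,500 is $555; credit = $8,400 − $555 = $7,845.
Child Care Credit: $119,600 is at or above $116,800, so the credit is $0.
Total: $175 + $7,845 + $0 = $8,020.

$8,020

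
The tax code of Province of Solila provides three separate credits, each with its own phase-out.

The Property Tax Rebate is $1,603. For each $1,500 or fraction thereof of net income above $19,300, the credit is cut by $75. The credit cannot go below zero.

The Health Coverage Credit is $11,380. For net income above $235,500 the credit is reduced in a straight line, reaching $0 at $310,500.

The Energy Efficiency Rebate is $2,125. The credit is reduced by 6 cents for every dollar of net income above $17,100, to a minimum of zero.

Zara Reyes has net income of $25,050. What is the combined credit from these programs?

Property Tax Rebate: income exceeds $19,300 by $5,750, which is 4 full-or-partial $1,500 increments; reduction = 4 × $75 = $300, leaving $1,303.
Health Coverage Credit: $25,050 is at or below the $235,500 threshold, so the full $11,380 applies.
Energy Efficiency Rebate: 6% of the $7,950 excess over $17,100 is $477; credit = $2,125 − $477 = $1,648.
Total: $1,303 + $11,380 + $1,648 = $14,331.

$14,331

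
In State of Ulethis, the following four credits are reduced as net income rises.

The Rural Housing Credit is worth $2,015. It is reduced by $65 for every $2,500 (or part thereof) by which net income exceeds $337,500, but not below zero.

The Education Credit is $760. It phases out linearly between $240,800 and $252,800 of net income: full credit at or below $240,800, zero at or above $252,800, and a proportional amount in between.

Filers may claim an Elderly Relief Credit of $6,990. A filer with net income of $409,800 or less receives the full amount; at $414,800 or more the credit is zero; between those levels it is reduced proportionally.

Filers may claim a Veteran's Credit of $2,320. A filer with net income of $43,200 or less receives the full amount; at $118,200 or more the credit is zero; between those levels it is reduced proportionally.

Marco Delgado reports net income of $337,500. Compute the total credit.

$9,005

Rural Housing Credit: $337,500 is at or below the $337,500 threshold, so the full $2,015 applies.
Education Credit: $337,500 is at or above $252,800, so the credit is $0.
Elderly Relief Credit: $337,500 is at or below the $409,800 threshold, so the full $6,990 applies.
Veteran's Credit: $337,500 is at or above $118,200, so the credit is $0.
Total: $2,015 + $0 + $6,990 + $0 = $9,005.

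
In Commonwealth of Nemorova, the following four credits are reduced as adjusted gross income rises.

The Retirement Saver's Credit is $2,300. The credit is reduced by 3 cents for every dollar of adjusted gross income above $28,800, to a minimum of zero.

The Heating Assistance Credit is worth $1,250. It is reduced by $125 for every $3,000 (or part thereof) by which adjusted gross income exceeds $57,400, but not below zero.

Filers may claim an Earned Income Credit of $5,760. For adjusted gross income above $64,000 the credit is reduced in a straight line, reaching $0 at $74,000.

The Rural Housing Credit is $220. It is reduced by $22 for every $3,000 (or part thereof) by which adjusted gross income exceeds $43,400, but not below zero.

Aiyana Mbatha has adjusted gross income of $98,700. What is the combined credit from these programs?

Retirement Saver's Credit: 3% of the $69,900 excess over $28,800 is $2,097; credit = $2,300 − $2,097 = $203.
Heating Assistance Credit: income exceeds $57,400 by $41,300 → 14 increments × $125 = $1,750 ≥ base, so the credit is $0.
Earned Income Credit: $98,700 is at or above $74,000, so the credit is $0.
Rural Housing Credit: income exceeds $43,400 by $55,300 → 19 increments × $22 = $418 ≥ base, so the credit is $0.
Total: $203 + $0 + $0 + $0 = $203.

$203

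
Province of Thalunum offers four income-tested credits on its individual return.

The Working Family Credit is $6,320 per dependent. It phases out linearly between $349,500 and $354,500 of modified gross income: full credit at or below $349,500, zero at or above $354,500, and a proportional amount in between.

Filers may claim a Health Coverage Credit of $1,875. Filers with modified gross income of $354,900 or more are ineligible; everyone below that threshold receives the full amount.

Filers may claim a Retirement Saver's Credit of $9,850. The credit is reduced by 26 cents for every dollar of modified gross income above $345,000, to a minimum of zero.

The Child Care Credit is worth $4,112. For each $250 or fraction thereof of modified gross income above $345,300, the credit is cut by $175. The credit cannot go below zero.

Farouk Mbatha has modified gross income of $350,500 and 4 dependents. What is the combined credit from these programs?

$30,956

Working Family Credit: base = 4 × $6,320 = $25,280. $350,500 is $1,000 into a $5,000 phase-out range, leaving 4,000/5,000 of the credit: $25,280 × 4,000/5,000 = $20,224.
Health Coverage Credit: $350,500 is below the $354,900 cutoff, so the full $1,875 applies.
Retirement Saver's Credit: 26% of the $5,500 excess over $345,000 is $1,430; credit = $9,850 − $1,430 = $8,420.
Child Care Credit: income exceeds $345,300 by $5,200, which is 21 full-or-partial $250 increments; reduction = 21 × $175 = $3,675, leaving $437.
Total: $20,224 + $1,875 + $8,420 + $437 = $30,956.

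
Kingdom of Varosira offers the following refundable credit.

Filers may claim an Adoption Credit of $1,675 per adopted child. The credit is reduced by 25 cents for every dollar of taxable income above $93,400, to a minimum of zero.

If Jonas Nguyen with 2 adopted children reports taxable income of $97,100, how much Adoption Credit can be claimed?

Adoption Credit: base = 2 × $1,675 = $3,350. 25% of the $3,700 excess over $93,400 is $925; credit = $3,350 − $925 = $2,425.

$2,425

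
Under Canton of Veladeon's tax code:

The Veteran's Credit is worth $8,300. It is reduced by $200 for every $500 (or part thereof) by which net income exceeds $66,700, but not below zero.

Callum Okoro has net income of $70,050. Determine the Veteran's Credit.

Veteran's Credit: income exceeds $66,700 by $3,350, which is 7 full-or-partial $500 increments; reduction = 7 × $200 = $1,400, leaving $6,900.

$6,900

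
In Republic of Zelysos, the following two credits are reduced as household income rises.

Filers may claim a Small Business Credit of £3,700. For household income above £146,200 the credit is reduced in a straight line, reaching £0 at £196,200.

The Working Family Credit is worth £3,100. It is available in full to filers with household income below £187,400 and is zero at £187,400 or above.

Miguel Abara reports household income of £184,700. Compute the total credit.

Small Business Credit: £184,700 is £38,500 into a £50,000 phase-out range, leaving 11,500/50,000 of the credit: £3,700 × 11,500/50,000 = £851.
Working Family Credit: £184,700 is below the £187,400 cutoff, so the full £3,100 applies.
Total: £851 + £3,100 = £3,951.

£3,951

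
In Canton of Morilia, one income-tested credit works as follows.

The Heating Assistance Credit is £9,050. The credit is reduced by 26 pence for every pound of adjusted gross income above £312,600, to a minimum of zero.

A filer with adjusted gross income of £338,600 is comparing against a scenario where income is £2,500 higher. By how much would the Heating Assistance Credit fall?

£650

At £338,600 — 26% of the £26,000 excess over £312,600 is £6,760; credit = £9,050 − £6,760 = £2,290.
At £341,100 — 26% of the £28,500 excess over £312,600 is £7,410; credit = £9,050 − £7,410 = £1,640.
Lost: £2,290 − £1,640 = £650.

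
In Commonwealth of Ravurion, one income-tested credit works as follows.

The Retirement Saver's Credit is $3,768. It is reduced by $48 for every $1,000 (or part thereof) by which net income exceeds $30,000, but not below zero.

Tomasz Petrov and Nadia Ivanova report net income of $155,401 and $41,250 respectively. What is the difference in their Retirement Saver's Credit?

$3,192

Tomasz ($155,401): Retirement Saver's Credit: income exceeds $30,000 by $125,401 → 126 increments × $48 = $6,048 ≥ base, so the credit is $0.
Nadia ($41,250): Retirement Saver's Credit: income exceeds $30,000 by $11,250, which is 12 full-or-partial $1,000 increments; reduction = 12 × $48 = $576, leaving $3,192.
Difference: |$0 − $3,192| = $3,192.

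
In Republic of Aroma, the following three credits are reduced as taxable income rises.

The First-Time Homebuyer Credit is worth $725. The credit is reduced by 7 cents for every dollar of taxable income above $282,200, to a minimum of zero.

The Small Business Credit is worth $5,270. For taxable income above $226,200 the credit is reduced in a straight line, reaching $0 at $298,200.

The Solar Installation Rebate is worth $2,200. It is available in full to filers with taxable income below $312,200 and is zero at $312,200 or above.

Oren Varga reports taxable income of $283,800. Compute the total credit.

First-Time Homebuyer Credit: 7% of the $1,600 excess over $282,200 is $112; credit = $725 − $112 = $613.
Small Business Credit: $283,800 is $57,600 into a $72,000 phase-out range, leaving 14,400/72,000 of the credit: $5,270 × 14,400/72,000 = $1,054.
Solar Installation Rebate: $283,800 is below the $312,200 cutoff, so the full $2,200 applies.
Total: $613 + $1,054 + $2,200 = $3,867.

$3,867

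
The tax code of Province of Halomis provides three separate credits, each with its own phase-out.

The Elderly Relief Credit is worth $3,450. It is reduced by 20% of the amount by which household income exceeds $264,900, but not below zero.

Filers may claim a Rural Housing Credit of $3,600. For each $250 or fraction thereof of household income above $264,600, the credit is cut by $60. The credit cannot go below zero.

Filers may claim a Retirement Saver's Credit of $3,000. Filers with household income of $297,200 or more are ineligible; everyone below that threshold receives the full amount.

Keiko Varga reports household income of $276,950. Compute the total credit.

Elderly Relief Credit: 20% of the $12,050 excess over $264,900 is $2,410; credit = $3,450 − $2,410 = $1,040.
Rural Housing Credit: income exceeds $264,600 by $12,350, which is 50 full-or-partial $250 increments; reduction = 50 × $60 = $3,000, leaving $600.
Retirement Saver's Credit: $276,950 is below the $297,200 cutoff, so the full $3,000 applies.
Total: $1,040 + $600 + $3,000 = $4,640.

$4,640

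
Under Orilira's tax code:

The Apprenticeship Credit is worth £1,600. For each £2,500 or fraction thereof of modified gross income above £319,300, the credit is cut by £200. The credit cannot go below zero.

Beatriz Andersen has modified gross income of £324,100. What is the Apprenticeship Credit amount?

Apprenticeship Credit: income exceeds £319,300 by £4,800, which is 2 full-or-partial £2,500 increments; reduction = 2 × £200 = £400, leaving £1,200.

£1,200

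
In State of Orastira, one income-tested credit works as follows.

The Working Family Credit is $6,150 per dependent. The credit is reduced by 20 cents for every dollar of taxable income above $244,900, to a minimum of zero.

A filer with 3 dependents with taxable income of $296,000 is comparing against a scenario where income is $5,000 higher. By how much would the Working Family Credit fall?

At $296,000 — base = 3 × $6,150 = $18,450. 20% of the $51,100 excess over $244,900 is $10,220; credit = $18,450 − $10,220 = $8,230.
At $301,000 — base = 3 × $6,150 = $18,450. 20% of the $56,100 excess over $244,900 is $11,220; credit = $18,450 − $11,220 = $7,230.
Lost: $8,230 − $7,230 = $1,000.

$1,000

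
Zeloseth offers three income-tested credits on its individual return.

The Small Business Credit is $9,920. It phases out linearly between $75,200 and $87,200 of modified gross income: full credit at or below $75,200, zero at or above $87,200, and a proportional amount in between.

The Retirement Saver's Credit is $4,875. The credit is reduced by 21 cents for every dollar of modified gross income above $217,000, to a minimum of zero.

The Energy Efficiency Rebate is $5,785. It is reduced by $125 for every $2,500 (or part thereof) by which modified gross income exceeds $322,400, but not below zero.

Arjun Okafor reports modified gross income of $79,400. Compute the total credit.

$17,108

Small Business Credit: $79,400 is $4,200 into a $12,000 phase-out range, leaving 7,800/12,000 of the credit: $9,920 × 7,800/12,000 = $6,448.
Retirement Saver's Credit: $79,400 is at or below the $217,000 threshold, so the full $4,875 applies.
Energy Efficiency Rebate: $79,400 is at or below the $322,400 threshold, so the full $5,785 applies.
Total: $6,448 + $4,875 + $5,785 = $17,108.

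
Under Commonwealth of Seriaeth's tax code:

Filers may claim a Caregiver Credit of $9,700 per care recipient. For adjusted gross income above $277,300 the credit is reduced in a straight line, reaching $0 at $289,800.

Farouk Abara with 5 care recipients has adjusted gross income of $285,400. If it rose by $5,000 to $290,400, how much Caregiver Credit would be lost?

$17,072

At $285,400 — base = 5 × $9,700 = $48,500. $285,400 is $8,100 into a $12,500 phase-out range, leaving 4,400/12,500 of the credit: $48,500 × 4,400/12,500 = $17,072.
At $290,400 — base = 5 × $9,700 = $48,500. $290,400 is at or above $289,800, so the credit is $0.
Lost: $17,072 − $0 = $17,072.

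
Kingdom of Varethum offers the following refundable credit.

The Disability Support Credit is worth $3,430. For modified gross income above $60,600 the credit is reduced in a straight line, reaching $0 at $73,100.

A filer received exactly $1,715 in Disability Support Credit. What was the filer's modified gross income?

$1,715 is 1,715/3,430 of the full $3,430, so 1,715/3,430 of the $12,500 range has been used: income = $60,600 + $12,500 × 1,715/3,430 = $66,850.

$66,850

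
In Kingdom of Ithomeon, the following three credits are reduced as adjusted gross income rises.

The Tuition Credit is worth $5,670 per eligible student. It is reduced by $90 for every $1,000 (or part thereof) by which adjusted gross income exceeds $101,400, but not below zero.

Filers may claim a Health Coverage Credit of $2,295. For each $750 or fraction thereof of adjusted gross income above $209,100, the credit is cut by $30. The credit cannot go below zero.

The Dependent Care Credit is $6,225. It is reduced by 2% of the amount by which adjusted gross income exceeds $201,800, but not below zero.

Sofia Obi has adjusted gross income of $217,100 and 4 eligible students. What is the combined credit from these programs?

Tuition Credit: base = 4 × $5,670 = $22,680. income exceeds $101,400 by $115,700, which is 116 full-or-partial $1,000 increments; reduction = 116 × $90 = $10,440, leaving $12,240.
Health Coverage Credit: income exceeds $209,100 by $8,000, which is 11 full-or-partial $750 increments; reduction = 11 × $30 = $330, leaving $1,965.
Dependent Care Credit: 2% of the $15,300 excess over $201,800 is $306; credit = $6,225 − $306 = $5,919.
Total: $12,240 + $1,965 + $5,919 = $20,124.

$20,124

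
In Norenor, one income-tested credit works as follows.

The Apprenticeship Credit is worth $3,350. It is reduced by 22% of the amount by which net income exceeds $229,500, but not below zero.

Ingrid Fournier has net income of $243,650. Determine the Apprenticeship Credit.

$237

Apprenticeship Credit: 22% of the $14,150 excess over $229,500 is $3,113; credit = $3,350 − $3,113 = $237.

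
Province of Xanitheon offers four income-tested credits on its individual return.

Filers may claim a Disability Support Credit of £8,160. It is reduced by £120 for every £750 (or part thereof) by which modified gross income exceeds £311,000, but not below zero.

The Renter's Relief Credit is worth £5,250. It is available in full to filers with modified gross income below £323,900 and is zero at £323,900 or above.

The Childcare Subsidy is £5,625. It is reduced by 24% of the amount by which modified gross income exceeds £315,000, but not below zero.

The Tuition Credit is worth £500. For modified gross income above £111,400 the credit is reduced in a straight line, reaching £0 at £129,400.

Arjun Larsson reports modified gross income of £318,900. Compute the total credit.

Disability Support Credit: income exceeds £311,000 by £7,900, which is 11 full-or-partial £750 increments; reduction = 11 × £120 = £1,320, leaving £6,840.
Renter's Relief Credit: £318,900 is below the £323,900 cutoff, so the full £5,250 applies.
Childcare Subsidy: 24% of the £3,900 excess over £315,000 is £936; credit = £5,625 − £936 = £4,689.
Tuition Credit: £318,900 is at or above £129,400, so the credit is £0.
Total: £6,840 + £5,250 + £4,689 + £0 = £16,779.

£16,779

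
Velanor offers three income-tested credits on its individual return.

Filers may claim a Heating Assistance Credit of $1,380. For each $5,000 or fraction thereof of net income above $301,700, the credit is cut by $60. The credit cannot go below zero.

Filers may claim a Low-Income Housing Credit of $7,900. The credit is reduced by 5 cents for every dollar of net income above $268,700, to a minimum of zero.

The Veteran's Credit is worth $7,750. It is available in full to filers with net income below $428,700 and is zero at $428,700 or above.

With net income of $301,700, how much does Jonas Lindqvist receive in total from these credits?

$15,380

Heating Assistance Credit: $301,700 is at or below the $301,700 threshold, so the full $1,380 applies.
Low-Income Housing Credit: 5% of the $33,000 excess over $268,700 is $1,650; credit = $7,900 − $1,650 = $6,250.
Veteran's Credit: $301,700 is below the $428,700 cutoff, so the full $7,750 applies.
Total: $1,380 + $6,250 + $7,750 = $15,380.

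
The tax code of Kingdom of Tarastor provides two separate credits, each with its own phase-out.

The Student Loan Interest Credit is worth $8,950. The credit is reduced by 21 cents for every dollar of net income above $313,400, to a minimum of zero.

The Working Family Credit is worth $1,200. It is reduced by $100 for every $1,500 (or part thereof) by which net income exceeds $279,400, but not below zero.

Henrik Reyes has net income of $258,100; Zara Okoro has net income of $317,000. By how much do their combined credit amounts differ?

$1,956

Henrik ($258,100): Student Loan Interest Credit: $258,100 is at or below the $313,400 threshold, so the full $8,950 applies. Working Family Credit: $258,100 is at or below the $279,400 threshold, so the full $1,200 applies. total $8,950 + $1,200 = $10,150
Zara ($317,000): Student Loan Interest Credit: 21% of the $3,600 excess over $313,400 is $756; credit = $8,950 − $756 = $8,194. Working Family Credit: income exceeds $279,400 by $37,600 → 26 increments × $100 = $2,600 ≥ base, so the credit is $0. total $8,194 + $0 = $8,194
Difference: |$10,150 − $8,194| = $1,956.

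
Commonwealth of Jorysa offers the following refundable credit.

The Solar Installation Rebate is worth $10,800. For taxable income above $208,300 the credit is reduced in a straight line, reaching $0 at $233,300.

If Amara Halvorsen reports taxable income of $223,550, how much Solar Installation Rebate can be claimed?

$4,212

Solar Installation Rebate: $223,550 is $15,250 into a $25,000 phase-out range, leaving 9,750/25,000 of the credit: $10,800 × 9,750/25,000 = $4,212.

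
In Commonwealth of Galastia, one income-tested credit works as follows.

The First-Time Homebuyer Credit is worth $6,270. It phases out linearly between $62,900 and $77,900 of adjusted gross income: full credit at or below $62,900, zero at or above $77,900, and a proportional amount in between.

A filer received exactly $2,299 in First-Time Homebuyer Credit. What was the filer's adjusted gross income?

$72,400

$2,299 is 2,299/6,270 of the full $6,270, so 3,971/6,270 of the $15,000 range has been used: income = $62,900 + $15,000 × 3,971/6,270 = $72,400.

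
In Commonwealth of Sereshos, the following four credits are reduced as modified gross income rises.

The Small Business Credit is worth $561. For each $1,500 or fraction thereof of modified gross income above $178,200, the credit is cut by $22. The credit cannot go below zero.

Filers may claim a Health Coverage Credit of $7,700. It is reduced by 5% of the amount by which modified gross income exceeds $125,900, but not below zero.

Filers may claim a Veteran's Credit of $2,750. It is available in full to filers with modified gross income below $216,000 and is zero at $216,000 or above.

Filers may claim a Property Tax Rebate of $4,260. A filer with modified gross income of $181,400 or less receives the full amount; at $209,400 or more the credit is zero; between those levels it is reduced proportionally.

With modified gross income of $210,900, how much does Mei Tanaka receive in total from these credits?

Small Business Credit: income exceeds $178,200 by $32,700, which is 22 full-or-partial $1,500 increments; reduction = 22 × $22 = $484, leaving $77.
Health Coverage Credit: 5% of the $85,000 excess over $125,900 is $4,250; credit = $7,700 − $4,250 = $3,450.
Veteran's Credit: $210,900 is below the $216,000 cutoff, so the full $2,750 applies.
Property Tax Rebate: $210,900 is at or above $209,400, so the credit is $0.
Total: $77 + $3,450 + $2,750 + $0 = $6,277.

$6,277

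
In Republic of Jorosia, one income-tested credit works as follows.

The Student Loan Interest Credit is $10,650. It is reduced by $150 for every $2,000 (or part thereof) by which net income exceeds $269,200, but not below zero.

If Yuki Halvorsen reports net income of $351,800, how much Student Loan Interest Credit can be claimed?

Student Loan Interest Credit: income exceeds $269,200 by $82,600, which is 42 full-or-partial $2,000 increments; reduction = 42 × $150 = $6,300, leaving $4,350.

$4,350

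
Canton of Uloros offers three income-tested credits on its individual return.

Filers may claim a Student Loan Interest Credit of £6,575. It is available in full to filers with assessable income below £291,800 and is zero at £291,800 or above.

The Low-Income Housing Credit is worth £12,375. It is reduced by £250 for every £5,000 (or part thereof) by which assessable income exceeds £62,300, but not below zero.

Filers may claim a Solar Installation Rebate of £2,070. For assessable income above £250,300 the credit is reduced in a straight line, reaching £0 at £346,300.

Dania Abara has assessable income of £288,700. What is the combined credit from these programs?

Student Loan Interest Credit: £288,700 is below the £291,800 cutoff, so the full £6,575 applies.
Low-Income Housing Credit: income exceeds £62,300 by £226,400, which is 46 full-or-partial £5,000 increments; reduction = 46 × £250 = £11,500, leaving £875.
Solar Installation Rebate: £288,700 is £38,400 into a £96,000 phase-out range, leaving 57,600/96,000 of the credit: £2,070 × 57,600/96,000 = £1,242.
Total: £6,575 + £875 + £1,242 = £8,692.

£8,692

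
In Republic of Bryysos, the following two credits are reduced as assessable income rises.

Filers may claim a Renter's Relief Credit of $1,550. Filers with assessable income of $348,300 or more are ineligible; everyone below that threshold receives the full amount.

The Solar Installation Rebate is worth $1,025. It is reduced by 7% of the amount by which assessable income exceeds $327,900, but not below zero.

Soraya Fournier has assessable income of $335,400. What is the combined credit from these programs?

$2,050

Renter's Relief Credit: $335,400 is below the $348,300 cutoff, so the full $1,550 applies.
Solar Installation Rebate: 7% of the $7,500 excess over $327,900 is $525; credit = $1,025 − $525 = $500.
Total: $1,550 + $500 = $2,050.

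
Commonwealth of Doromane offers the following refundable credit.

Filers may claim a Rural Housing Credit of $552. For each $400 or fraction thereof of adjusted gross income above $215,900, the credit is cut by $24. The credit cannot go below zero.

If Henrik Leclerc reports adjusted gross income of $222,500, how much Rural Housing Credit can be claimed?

$144

Rural Housing Credit: income exceeds $215,900 by $6,600, which is 17 full-or-partial $400 increments; reduction = 17 × $24 = $408, leaving $144.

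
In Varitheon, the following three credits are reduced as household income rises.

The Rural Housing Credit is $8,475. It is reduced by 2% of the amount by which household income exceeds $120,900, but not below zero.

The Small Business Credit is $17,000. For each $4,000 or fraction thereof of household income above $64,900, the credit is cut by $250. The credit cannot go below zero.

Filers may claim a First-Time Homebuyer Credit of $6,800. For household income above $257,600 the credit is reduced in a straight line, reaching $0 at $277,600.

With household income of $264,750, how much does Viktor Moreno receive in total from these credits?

Rural Housing Credit: 2% of the $143,850 excess over $120,900 is $2,877; credit = $8,475 − $2,877 = $5,598.
Small Business Credit: income exceeds $64,900 by $199,850, which is 50 full-or-partial $4,000 increments; reduction = 50 × $250 = $12,500, leaving $4,500.
First-Time Homebuyer Credit: $264,750 is $7,150 into a $20,000 phase-out range, leaving 12,850/20,000 of the credit: $6,800 × 12,850/20,000 = $4,369.
Total: $5,598 + $4,500 + $4,369 = $14,467.

$14,467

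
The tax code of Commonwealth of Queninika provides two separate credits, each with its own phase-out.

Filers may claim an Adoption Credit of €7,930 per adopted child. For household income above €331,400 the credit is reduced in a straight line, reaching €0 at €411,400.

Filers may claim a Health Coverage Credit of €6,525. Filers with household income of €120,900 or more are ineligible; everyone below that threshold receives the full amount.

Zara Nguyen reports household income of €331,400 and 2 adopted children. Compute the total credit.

Adoption Credit: base = 2 × €7,930 = €15,860. €331,400 is at or below the €331,400 threshold, so the full €15,860 applies.
Health Coverage Credit: €331,400 meets or exceeds the €120,900 cutoff, so the credit is €0.
Total: €15,860 + €0 = €15,860.

€15,860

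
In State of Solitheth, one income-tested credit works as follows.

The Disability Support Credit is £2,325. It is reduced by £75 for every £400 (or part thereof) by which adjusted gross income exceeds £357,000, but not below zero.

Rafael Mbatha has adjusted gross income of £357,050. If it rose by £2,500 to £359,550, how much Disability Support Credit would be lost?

£450

At £357,050 — income exceeds £357,000 by £50, which is 1 full-or-partial £400 increment; reduction = 1 × £75 = £75, leaving £2,250.
At £359,550 — income exceeds £357,000 by £2,550, which is 7 full-or-partial £400 increments; reduction = 7 × £75 = £525, leaving £1,800.
Lost: £2,250 − £1,800 = £450.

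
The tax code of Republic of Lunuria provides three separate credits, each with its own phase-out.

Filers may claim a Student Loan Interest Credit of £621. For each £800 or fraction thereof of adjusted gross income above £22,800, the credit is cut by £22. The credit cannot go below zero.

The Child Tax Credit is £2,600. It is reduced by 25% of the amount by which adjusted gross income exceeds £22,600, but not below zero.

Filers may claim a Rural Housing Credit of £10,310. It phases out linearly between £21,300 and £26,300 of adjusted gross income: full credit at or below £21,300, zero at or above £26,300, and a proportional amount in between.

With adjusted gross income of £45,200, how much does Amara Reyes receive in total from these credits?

£5

Student Loan Interest Credit: income exceeds £22,800 by £22,400, which is 28 full-or-partial £800 increments; reduction = 28 × £22 = £616, leaving £5.
Child Tax Credit: 25% of the £22,600 excess over £22,600 is £5,650 ≥ base, so the credit is £0.
Rural Housing Credit: £45,200 is at or above £26,300, so the credit is £0.
Total: £5 + £0 + £0 = £5.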